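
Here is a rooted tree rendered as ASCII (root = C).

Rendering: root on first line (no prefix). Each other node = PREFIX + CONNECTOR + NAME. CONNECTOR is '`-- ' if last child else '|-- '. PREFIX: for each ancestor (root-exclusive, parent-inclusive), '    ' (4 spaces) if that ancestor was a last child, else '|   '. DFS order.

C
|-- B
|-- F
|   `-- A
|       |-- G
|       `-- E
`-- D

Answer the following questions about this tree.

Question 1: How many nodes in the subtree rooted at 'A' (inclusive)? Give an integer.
Subtree rooted at A contains: A, E, G
Count = 3

Answer: 3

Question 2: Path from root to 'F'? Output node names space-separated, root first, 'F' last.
Walk down from root: C -> F

Answer: C F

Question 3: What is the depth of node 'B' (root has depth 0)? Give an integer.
Path from root to B: C -> B
Depth = number of edges = 1

Answer: 1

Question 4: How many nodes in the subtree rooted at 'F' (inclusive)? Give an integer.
Answer: 4

Derivation:
Subtree rooted at F contains: A, E, F, G
Count = 4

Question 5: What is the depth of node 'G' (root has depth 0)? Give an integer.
Answer: 3

Derivation:
Path from root to G: C -> F -> A -> G
Depth = number of edges = 3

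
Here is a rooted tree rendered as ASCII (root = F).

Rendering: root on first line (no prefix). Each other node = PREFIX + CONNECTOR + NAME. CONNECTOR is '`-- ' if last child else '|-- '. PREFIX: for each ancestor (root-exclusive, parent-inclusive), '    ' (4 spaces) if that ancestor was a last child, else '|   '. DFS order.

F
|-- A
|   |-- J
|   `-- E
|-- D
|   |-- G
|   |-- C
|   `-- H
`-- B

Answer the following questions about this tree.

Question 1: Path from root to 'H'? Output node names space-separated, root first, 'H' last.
Walk down from root: F -> D -> H

Answer: F D H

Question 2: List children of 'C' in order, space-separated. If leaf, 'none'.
Node C's children (from adjacency): (leaf)

Answer: none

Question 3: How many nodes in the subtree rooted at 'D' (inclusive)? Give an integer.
Subtree rooted at D contains: C, D, G, H
Count = 4

Answer: 4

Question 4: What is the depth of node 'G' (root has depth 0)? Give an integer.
Answer: 2

Derivation:
Path from root to G: F -> D -> G
Depth = number of edges = 2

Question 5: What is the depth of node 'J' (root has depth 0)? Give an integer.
Path from root to J: F -> A -> J
Depth = number of edges = 2

Answer: 2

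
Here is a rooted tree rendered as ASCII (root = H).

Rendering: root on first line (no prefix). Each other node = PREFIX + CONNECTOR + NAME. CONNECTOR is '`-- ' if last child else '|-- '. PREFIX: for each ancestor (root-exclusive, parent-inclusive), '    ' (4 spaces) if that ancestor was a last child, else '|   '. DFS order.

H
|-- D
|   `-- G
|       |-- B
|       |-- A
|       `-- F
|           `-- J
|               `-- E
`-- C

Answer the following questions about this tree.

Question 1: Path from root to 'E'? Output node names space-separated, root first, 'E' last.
Answer: H D G F J E

Derivation:
Walk down from root: H -> D -> G -> F -> J -> E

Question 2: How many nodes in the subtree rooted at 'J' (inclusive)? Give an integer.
Answer: 2

Derivation:
Subtree rooted at J contains: E, J
Count = 2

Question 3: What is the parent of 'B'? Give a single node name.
Scan adjacency: B appears as child of G

Answer: G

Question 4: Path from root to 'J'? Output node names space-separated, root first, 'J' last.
Walk down from root: H -> D -> G -> F -> J

Answer: H D G F J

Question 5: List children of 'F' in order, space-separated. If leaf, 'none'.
Answer: J

Derivation:
Node F's children (from adjacency): J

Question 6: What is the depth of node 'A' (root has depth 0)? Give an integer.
Path from root to A: H -> D -> G -> A
Depth = number of edges = 3

Answer: 3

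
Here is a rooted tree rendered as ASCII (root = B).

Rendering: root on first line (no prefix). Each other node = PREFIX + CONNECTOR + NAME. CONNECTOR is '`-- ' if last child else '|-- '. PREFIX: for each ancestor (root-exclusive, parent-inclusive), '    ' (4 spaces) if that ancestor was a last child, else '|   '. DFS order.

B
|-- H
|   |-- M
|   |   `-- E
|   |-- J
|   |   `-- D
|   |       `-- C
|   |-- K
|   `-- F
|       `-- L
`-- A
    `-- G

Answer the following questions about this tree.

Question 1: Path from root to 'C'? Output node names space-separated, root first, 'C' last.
Answer: B H J D C

Derivation:
Walk down from root: B -> H -> J -> D -> C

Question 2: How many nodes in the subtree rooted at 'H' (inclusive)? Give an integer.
Subtree rooted at H contains: C, D, E, F, H, J, K, L, M
Count = 9

Answer: 9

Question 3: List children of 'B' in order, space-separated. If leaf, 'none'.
Answer: H A

Derivation:
Node B's children (from adjacency): H, A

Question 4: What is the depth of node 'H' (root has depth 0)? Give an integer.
Answer: 1

Derivation:
Path from root to H: B -> H
Depth = number of edges = 1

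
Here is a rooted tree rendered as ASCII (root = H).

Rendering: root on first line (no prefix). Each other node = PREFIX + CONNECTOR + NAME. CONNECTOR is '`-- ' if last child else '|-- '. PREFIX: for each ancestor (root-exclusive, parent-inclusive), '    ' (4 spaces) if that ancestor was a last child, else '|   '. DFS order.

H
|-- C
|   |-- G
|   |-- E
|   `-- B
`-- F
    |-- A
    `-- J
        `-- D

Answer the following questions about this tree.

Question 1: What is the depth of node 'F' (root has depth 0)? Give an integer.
Answer: 1

Derivation:
Path from root to F: H -> F
Depth = number of edges = 1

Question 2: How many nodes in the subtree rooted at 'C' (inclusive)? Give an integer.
Answer: 4

Derivation:
Subtree rooted at C contains: B, C, E, G
Count = 4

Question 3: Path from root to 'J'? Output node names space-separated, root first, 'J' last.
Walk down from root: H -> F -> J

Answer: H F J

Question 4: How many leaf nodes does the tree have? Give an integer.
Leaves (nodes with no children): A, B, D, E, G

Answer: 5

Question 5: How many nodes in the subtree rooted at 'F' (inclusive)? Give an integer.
Answer: 4

Derivation:
Subtree rooted at F contains: A, D, F, J
Count = 4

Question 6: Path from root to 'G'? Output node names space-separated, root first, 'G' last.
Answer: H C G

Derivation:
Walk down from root: H -> C -> G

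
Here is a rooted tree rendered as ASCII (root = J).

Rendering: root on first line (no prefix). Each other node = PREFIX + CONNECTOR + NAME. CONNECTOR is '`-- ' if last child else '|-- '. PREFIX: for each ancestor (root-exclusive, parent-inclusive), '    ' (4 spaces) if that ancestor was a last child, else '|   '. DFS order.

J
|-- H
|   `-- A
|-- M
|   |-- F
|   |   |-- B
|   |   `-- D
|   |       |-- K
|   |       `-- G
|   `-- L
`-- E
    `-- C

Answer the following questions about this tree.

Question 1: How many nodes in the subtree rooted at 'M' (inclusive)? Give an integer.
Answer: 7

Derivation:
Subtree rooted at M contains: B, D, F, G, K, L, M
Count = 7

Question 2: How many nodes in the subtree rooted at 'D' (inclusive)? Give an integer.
Subtree rooted at D contains: D, G, K
Count = 3

Answer: 3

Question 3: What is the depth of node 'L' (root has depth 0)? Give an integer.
Answer: 2

Derivation:
Path from root to L: J -> M -> L
Depth = number of edges = 2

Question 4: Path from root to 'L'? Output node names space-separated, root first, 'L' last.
Walk down from root: J -> M -> L

Answer: J M L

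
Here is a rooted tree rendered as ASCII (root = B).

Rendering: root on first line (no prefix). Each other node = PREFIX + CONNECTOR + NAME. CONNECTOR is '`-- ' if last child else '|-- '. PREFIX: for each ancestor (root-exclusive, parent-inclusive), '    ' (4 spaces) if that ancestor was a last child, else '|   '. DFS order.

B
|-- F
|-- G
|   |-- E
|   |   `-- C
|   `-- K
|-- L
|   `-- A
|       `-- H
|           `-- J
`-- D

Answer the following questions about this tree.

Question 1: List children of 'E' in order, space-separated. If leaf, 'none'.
Answer: C

Derivation:
Node E's children (from adjacency): C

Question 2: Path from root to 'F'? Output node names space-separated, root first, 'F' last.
Answer: B F

Derivation:
Walk down from root: B -> F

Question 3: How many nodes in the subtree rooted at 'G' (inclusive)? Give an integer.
Subtree rooted at G contains: C, E, G, K
Count = 4

Answer: 4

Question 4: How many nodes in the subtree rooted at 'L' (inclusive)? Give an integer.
Subtree rooted at L contains: A, H, J, L
Count = 4

Answer: 4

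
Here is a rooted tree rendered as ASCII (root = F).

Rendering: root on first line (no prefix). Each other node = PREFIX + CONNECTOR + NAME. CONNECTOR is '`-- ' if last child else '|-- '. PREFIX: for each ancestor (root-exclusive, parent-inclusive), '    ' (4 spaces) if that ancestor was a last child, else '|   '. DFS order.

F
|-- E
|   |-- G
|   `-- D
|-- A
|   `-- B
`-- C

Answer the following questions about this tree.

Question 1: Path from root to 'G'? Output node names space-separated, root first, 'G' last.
Answer: F E G

Derivation:
Walk down from root: F -> E -> G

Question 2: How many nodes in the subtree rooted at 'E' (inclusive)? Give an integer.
Subtree rooted at E contains: D, E, G
Count = 3

Answer: 3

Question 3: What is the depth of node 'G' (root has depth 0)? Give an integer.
Path from root to G: F -> E -> G
Depth = number of edges = 2

Answer: 2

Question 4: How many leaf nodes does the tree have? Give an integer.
Answer: 4

Derivation:
Leaves (nodes with no children): B, C, D, G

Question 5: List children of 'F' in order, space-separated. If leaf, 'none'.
Node F's children (from adjacency): E, A, C

Answer: E A C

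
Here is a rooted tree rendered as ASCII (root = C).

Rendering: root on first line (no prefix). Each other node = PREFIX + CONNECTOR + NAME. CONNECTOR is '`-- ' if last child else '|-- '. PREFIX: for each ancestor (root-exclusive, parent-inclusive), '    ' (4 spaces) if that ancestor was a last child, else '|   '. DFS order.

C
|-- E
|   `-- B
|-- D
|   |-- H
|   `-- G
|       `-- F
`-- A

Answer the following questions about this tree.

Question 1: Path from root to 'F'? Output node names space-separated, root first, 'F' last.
Walk down from root: C -> D -> G -> F

Answer: C D G F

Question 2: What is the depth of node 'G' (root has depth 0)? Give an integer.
Answer: 2

Derivation:
Path from root to G: C -> D -> G
Depth = number of edges = 2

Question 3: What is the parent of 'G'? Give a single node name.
Answer: D

Derivation:
Scan adjacency: G appears as child of D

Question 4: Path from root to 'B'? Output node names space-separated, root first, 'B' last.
Answer: C E B

Derivation:
Walk down from root: C -> E -> B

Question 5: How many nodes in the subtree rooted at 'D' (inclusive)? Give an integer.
Answer: 4

Derivation:
Subtree rooted at D contains: D, F, G, H
Count = 4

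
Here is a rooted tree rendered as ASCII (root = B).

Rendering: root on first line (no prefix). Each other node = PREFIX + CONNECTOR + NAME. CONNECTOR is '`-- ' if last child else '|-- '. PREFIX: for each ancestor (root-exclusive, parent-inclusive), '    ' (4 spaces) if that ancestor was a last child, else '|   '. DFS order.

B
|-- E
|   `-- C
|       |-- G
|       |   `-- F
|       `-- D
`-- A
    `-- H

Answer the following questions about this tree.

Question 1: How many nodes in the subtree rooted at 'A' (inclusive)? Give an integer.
Answer: 2

Derivation:
Subtree rooted at A contains: A, H
Count = 2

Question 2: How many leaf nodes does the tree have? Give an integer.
Answer: 3

Derivation:
Leaves (nodes with no children): D, F, H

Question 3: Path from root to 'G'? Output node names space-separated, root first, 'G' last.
Answer: B E C G

Derivation:
Walk down from root: B -> E -> C -> G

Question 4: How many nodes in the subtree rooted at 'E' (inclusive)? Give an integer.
Subtree rooted at E contains: C, D, E, F, G
Count = 5

Answer: 5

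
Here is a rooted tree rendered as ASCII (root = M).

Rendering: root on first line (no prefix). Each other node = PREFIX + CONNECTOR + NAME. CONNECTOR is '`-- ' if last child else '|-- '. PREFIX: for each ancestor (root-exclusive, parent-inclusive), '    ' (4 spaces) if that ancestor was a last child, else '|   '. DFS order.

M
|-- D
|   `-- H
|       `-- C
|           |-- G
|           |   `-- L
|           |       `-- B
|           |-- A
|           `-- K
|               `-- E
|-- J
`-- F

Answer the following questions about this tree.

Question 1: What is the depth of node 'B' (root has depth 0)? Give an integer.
Path from root to B: M -> D -> H -> C -> G -> L -> B
Depth = number of edges = 6

Answer: 6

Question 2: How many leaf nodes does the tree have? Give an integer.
Answer: 5

Derivation:
Leaves (nodes with no children): A, B, E, F, J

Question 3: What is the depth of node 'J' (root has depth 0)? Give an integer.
Answer: 1

Derivation:
Path from root to J: M -> J
Depth = number of edges = 1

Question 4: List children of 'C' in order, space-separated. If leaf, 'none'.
Node C's children (from adjacency): G, A, K

Answer: G A K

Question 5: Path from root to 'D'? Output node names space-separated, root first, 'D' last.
Answer: M D

Derivation:
Walk down from root: M -> D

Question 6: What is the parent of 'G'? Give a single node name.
Answer: C

Derivation:
Scan adjacency: G appears as child of C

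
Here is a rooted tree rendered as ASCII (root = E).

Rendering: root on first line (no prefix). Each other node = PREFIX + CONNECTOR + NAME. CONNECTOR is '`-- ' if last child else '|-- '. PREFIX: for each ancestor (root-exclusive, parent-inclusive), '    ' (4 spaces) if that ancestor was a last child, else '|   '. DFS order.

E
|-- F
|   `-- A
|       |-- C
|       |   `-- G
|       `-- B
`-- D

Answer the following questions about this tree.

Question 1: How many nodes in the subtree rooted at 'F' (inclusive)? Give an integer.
Answer: 5

Derivation:
Subtree rooted at F contains: A, B, C, F, G
Count = 5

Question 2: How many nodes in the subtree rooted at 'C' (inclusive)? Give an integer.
Answer: 2

Derivation:
Subtree rooted at C contains: C, G
Count = 2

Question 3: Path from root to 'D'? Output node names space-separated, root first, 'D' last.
Walk down from root: E -> D

Answer: E D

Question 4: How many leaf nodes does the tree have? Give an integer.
Answer: 3

Derivation:
Leaves (nodes with no children): B, D, G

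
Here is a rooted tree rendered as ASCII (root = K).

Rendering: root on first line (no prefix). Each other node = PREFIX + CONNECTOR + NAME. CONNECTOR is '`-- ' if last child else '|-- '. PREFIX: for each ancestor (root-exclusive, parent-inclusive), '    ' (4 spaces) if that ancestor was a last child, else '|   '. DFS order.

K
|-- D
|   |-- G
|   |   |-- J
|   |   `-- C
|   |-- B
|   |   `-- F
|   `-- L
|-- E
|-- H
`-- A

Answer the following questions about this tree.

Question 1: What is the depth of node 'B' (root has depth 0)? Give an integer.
Answer: 2

Derivation:
Path from root to B: K -> D -> B
Depth = number of edges = 2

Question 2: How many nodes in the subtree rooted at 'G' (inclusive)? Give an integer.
Subtree rooted at G contains: C, G, J
Count = 3

Answer: 3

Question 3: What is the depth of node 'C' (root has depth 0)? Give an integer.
Answer: 3

Derivation:
Path from root to C: K -> D -> G -> C
Depth = number of edges = 3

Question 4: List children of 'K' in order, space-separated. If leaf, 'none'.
Answer: D E H A

Derivation:
Node K's children (from adjacency): D, E, H, A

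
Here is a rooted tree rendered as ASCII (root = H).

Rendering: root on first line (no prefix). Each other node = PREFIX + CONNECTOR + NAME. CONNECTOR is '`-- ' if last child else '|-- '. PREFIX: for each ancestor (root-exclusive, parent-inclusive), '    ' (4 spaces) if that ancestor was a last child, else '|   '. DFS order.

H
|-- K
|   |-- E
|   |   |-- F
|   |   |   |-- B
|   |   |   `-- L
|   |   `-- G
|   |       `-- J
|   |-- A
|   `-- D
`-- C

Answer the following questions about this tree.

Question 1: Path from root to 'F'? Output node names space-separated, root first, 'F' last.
Walk down from root: H -> K -> E -> F

Answer: H K E F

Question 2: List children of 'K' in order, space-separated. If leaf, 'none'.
Node K's children (from adjacency): E, A, D

Answer: E A D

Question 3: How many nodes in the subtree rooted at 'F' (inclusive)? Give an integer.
Subtree rooted at F contains: B, F, L
Count = 3

Answer: 3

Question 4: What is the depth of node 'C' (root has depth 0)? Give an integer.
Path from root to C: H -> C
Depth = number of edges = 1

Answer: 1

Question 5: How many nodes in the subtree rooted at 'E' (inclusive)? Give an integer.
Answer: 6

Derivation:
Subtree rooted at E contains: B, E, F, G, J, L
Count = 6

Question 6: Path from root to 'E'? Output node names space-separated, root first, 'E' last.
Walk down from root: H -> K -> E

Answer: H K E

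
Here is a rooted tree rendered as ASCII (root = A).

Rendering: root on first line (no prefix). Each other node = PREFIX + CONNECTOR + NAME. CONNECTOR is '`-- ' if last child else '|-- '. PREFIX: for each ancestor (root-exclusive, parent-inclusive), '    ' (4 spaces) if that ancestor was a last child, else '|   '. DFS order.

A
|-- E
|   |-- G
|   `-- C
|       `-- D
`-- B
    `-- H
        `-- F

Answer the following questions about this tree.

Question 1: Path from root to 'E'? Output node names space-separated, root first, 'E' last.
Walk down from root: A -> E

Answer: A E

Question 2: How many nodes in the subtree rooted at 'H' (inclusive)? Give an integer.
Subtree rooted at H contains: F, H
Count = 2

Answer: 2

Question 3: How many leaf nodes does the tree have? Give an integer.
Answer: 3

Derivation:
Leaves (nodes with no children): D, F, G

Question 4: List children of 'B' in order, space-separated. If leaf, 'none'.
Node B's children (from adjacency): H

Answer: H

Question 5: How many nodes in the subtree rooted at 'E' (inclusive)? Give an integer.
Answer: 4

Derivation:
Subtree rooted at E contains: C, D, E, G
Count = 4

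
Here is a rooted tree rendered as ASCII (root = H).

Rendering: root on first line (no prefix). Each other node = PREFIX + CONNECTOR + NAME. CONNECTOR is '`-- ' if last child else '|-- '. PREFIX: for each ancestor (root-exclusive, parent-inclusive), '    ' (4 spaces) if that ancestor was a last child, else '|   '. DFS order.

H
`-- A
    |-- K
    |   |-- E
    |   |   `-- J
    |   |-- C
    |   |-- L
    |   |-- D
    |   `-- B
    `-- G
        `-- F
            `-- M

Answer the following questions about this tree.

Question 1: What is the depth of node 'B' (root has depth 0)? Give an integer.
Path from root to B: H -> A -> K -> B
Depth = number of edges = 3

Answer: 3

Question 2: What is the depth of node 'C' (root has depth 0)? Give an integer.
Path from root to C: H -> A -> K -> C
Depth = number of edges = 3

Answer: 3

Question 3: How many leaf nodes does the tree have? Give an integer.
Answer: 6

Derivation:
Leaves (nodes with no children): B, C, D, J, L, M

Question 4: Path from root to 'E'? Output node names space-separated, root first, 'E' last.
Walk down from root: H -> A -> K -> E

Answer: H A K E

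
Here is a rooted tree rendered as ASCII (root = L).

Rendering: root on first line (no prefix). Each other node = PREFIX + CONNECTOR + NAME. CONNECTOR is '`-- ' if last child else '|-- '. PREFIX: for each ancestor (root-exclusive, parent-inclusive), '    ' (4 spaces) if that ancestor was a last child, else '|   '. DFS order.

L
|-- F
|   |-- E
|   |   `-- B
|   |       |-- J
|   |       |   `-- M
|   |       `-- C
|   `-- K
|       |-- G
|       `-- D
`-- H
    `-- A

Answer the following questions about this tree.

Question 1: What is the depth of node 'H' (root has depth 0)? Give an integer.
Path from root to H: L -> H
Depth = number of edges = 1

Answer: 1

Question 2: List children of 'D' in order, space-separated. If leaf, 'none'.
Answer: none

Derivation:
Node D's children (from adjacency): (leaf)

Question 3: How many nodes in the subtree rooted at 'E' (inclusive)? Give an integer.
Answer: 5

Derivation:
Subtree rooted at E contains: B, C, E, J, M
Count = 5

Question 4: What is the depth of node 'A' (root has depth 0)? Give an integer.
Answer: 2

Derivation:
Path from root to A: L -> H -> A
Depth = number of edges = 2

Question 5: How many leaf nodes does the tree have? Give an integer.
Answer: 5

Derivation:
Leaves (nodes with no children): A, C, D, G, M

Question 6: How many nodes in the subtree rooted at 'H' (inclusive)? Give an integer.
Subtree rooted at H contains: A, H
Count = 2

Answer: 2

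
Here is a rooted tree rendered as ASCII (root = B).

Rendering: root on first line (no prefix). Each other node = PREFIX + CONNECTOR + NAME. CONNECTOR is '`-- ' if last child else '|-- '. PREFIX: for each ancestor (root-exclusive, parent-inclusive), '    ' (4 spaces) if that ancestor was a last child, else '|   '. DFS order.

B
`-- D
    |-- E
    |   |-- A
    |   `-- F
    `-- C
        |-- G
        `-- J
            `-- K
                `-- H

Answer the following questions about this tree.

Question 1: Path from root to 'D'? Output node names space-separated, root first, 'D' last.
Answer: B D

Derivation:
Walk down from root: B -> D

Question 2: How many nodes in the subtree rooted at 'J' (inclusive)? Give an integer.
Answer: 3

Derivation:
Subtree rooted at J contains: H, J, K
Count = 3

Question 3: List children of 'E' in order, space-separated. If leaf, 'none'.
Node E's children (from adjacency): A, F

Answer: A F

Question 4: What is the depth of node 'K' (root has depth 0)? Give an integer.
Path from root to K: B -> D -> C -> J -> K
Depth = number of edges = 4

Answer: 4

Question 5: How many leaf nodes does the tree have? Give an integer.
Answer: 4

Derivation:
Leaves (nodes with no children): A, F, G, H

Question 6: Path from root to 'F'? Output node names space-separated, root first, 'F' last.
Answer: B D E F

Derivation:
Walk down from root: B -> D -> E -> F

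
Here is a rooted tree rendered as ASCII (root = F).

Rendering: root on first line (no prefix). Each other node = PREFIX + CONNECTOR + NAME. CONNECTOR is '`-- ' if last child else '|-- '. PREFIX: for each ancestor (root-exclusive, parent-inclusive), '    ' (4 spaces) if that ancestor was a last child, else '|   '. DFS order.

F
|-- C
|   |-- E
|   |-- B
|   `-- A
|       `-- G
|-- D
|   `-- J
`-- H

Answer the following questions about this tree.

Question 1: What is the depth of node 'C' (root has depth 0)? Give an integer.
Answer: 1

Derivation:
Path from root to C: F -> C
Depth = number of edges = 1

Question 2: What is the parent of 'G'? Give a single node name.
Answer: A

Derivation:
Scan adjacency: G appears as child of A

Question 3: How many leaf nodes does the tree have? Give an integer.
Leaves (nodes with no children): B, E, G, H, J

Answer: 5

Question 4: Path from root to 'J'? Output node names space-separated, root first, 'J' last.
Answer: F D J

Derivation:
Walk down from root: F -> D -> J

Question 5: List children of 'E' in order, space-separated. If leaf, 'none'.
Node E's children (from adjacency): (leaf)

Answer: none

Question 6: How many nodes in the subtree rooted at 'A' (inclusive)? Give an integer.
Answer: 2

Derivation:
Subtree rooted at A contains: A, G
Count = 2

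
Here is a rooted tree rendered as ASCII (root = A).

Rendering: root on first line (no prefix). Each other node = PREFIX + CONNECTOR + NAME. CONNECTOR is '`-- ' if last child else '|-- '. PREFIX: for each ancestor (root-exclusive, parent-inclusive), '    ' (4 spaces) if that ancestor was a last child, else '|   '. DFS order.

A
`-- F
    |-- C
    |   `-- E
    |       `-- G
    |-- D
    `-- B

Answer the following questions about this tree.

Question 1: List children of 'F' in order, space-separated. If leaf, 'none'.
Answer: C D B

Derivation:
Node F's children (from adjacency): C, D, B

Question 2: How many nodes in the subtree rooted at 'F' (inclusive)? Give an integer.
Subtree rooted at F contains: B, C, D, E, F, G
Count = 6

Answer: 6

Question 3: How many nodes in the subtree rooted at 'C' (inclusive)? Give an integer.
Subtree rooted at C contains: C, E, G
Count = 3

Answer: 3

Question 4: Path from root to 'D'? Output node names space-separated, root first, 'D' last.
Answer: A F D

Derivation:
Walk down from root: A -> F -> D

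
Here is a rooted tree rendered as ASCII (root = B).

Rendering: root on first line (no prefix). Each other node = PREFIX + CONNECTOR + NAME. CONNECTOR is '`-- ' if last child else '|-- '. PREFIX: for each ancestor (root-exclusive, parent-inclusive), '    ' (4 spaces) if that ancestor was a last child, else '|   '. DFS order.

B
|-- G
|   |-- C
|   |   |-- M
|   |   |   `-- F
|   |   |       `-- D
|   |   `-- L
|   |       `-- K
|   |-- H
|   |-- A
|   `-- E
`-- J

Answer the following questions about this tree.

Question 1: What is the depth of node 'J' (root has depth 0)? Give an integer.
Path from root to J: B -> J
Depth = number of edges = 1

Answer: 1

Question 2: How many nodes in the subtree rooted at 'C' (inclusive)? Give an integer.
Answer: 6

Derivation:
Subtree rooted at C contains: C, D, F, K, L, M
Count = 6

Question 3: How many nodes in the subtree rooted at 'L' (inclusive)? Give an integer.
Answer: 2

Derivation:
Subtree rooted at L contains: K, L
Count = 2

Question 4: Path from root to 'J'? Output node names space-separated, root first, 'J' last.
Walk down from root: B -> J

Answer: B J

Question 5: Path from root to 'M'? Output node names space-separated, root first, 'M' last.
Answer: B G C M

Derivation:
Walk down from root: B -> G -> C -> M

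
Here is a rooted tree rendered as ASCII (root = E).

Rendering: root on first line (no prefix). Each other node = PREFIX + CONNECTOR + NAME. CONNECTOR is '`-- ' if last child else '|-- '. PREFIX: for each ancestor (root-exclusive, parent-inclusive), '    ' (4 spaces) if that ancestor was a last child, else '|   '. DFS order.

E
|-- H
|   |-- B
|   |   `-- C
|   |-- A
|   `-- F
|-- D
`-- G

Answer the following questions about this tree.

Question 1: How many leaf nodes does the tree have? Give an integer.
Answer: 5

Derivation:
Leaves (nodes with no children): A, C, D, F, G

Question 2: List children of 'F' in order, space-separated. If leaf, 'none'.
Answer: none

Derivation:
Node F's children (from adjacency): (leaf)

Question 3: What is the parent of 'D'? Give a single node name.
Answer: E

Derivation:
Scan adjacency: D appears as child of E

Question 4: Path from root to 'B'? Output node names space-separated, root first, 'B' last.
Answer: E H B

Derivation:
Walk down from root: E -> H -> B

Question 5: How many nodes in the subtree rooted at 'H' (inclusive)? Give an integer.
Answer: 5

Derivation:
Subtree rooted at H contains: A, B, C, F, H
Count = 5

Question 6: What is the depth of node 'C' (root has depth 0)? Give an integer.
Path from root to C: E -> H -> B -> C
Depth = number of edges = 3

Answer: 3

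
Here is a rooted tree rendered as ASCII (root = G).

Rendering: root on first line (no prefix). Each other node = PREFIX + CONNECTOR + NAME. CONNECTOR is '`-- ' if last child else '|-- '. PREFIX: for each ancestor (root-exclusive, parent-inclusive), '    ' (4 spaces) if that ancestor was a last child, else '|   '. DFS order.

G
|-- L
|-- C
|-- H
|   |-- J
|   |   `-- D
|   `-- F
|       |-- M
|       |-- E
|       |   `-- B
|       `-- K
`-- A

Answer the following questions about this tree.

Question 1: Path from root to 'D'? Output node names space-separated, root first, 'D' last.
Walk down from root: G -> H -> J -> D

Answer: G H J D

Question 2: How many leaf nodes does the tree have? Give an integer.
Leaves (nodes with no children): A, B, C, D, K, L, M

Answer: 7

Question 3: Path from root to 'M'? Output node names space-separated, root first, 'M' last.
Answer: G H F M

Derivation:
Walk down from root: G -> H -> F -> M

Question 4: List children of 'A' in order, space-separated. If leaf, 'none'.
Node A's children (from adjacency): (leaf)

Answer: none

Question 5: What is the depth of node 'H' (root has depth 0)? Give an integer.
Answer: 1

Derivation:
Path from root to H: G -> H
Depth = number of edges = 1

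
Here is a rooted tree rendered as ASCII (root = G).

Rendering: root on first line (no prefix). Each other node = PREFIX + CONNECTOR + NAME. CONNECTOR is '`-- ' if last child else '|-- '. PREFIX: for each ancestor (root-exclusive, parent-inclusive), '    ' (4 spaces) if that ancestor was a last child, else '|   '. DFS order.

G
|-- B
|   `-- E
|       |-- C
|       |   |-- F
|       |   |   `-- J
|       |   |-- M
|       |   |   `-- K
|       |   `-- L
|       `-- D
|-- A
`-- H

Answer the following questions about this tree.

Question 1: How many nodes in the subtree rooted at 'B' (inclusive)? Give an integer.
Answer: 9

Derivation:
Subtree rooted at B contains: B, C, D, E, F, J, K, L, M
Count = 9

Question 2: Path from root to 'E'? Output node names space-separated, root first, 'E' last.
Walk down from root: G -> B -> E

Answer: G B E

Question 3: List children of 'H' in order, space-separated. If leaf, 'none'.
Answer: none

Derivation:
Node H's children (from adjacency): (leaf)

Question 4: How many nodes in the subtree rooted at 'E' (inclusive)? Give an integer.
Answer: 8

Derivation:
Subtree rooted at E contains: C, D, E, F, J, K, L, M
Count = 8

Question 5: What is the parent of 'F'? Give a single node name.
Scan adjacency: F appears as child of C

Answer: C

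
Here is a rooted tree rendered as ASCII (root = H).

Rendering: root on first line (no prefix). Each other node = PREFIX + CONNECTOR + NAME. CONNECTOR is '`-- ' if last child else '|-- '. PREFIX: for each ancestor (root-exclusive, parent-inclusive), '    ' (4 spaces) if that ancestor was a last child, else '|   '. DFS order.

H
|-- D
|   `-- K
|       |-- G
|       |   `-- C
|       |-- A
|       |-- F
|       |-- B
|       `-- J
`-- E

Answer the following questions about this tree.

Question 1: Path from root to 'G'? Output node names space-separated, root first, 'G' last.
Answer: H D K G

Derivation:
Walk down from root: H -> D -> K -> G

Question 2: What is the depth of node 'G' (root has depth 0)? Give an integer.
Path from root to G: H -> D -> K -> G
Depth = number of edges = 3

Answer: 3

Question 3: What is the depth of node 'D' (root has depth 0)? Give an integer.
Path from root to D: H -> D
Depth = number of edges = 1

Answer: 1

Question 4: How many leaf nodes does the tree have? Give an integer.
Leaves (nodes with no children): A, B, C, E, F, J

Answer: 6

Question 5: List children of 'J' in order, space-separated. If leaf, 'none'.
Node J's children (from adjacency): (leaf)

Answer: none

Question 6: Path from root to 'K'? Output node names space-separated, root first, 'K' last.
Answer: H D K

Derivation:
Walk down from root: H -> D -> K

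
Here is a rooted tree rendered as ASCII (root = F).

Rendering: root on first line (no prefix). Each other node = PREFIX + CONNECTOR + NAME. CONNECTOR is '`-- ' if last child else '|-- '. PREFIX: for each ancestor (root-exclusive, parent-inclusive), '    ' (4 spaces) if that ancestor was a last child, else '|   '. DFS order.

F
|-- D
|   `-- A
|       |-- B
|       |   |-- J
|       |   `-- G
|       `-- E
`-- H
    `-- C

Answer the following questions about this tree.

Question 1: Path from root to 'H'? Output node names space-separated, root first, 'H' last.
Walk down from root: F -> H

Answer: F H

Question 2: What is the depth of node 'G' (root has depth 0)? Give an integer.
Answer: 4

Derivation:
Path from root to G: F -> D -> A -> B -> G
Depth = number of edges = 4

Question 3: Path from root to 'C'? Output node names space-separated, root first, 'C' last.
Answer: F H C

Derivation:
Walk down from root: F -> H -> C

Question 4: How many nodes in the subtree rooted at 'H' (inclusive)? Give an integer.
Answer: 2

Derivation:
Subtree rooted at H contains: C, H
Count = 2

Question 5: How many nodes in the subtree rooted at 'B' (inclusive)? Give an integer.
Subtree rooted at B contains: B, G, J
Count = 3

Answer: 3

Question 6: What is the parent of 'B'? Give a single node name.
Answer: A

Derivation:
Scan adjacency: B appears as child of A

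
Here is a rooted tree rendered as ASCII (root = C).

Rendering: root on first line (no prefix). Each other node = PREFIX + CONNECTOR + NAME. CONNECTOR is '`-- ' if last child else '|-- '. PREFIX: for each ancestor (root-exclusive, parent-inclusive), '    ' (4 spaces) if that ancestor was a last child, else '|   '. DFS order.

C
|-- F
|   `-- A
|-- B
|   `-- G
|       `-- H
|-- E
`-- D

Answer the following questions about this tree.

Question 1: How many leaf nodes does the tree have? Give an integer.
Answer: 4

Derivation:
Leaves (nodes with no children): A, D, E, H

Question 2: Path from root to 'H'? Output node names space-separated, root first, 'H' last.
Answer: C B G H

Derivation:
Walk down from root: C -> B -> G -> H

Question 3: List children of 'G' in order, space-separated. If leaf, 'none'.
Answer: H

Derivation:
Node G's children (from adjacency): H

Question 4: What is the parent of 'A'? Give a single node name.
Answer: F

Derivation:
Scan adjacency: A appears as child of F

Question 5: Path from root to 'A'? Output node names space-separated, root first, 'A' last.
Walk down from root: C -> F -> A

Answer: C F A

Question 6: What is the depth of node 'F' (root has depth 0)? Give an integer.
Answer: 1

Derivation:
Path from root to F: C -> F
Depth = number of edges = 1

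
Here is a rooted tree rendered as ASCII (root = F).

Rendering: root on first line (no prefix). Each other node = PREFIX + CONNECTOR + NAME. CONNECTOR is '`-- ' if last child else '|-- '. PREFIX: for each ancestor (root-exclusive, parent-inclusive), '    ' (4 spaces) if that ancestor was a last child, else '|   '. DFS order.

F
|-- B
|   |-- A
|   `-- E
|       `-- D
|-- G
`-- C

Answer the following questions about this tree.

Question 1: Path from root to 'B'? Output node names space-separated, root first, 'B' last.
Walk down from root: F -> B

Answer: F B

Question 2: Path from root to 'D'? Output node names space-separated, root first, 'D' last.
Walk down from root: F -> B -> E -> D

Answer: F B E D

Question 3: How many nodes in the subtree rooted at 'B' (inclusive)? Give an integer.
Subtree rooted at B contains: A, B, D, E
Count = 4

Answer: 4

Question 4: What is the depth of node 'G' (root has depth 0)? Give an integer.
Path from root to G: F -> G
Depth = number of edges = 1

Answer: 1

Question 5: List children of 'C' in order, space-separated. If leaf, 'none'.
Answer: none

Derivation:
Node C's children (from adjacency): (leaf)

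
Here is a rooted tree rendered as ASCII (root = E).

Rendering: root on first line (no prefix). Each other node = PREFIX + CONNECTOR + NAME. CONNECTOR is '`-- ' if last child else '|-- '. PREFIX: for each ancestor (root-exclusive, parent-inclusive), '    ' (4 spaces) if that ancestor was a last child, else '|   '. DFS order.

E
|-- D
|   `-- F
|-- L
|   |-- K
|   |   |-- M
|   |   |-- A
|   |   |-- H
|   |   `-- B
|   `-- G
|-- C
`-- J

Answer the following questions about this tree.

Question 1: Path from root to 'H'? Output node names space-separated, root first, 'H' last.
Answer: E L K H

Derivation:
Walk down from root: E -> L -> K -> H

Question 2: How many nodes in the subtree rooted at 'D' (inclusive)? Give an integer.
Subtree rooted at D contains: D, F
Count = 2

Answer: 2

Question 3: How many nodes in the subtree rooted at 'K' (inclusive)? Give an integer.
Answer: 5

Derivation:
Subtree rooted at K contains: A, B, H, K, M
Count = 5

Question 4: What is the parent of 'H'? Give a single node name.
Scan adjacency: H appears as child of K

Answer: K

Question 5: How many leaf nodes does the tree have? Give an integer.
Leaves (nodes with no children): A, B, C, F, G, H, J, M

Answer: 8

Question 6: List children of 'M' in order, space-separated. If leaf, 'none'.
Answer: none

Derivation:
Node M's children (from adjacency): (leaf)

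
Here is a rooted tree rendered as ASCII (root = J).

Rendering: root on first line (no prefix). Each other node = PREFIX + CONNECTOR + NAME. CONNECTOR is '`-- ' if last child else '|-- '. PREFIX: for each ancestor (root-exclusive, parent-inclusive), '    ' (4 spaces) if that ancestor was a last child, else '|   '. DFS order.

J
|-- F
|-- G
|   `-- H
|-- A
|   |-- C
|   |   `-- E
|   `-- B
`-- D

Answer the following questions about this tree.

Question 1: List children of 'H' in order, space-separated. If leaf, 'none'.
Node H's children (from adjacency): (leaf)

Answer: none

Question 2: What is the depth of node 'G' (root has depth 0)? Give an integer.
Path from root to G: J -> G
Depth = number of edges = 1

Answer: 1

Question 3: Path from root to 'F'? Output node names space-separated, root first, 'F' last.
Walk down from root: J -> F

Answer: J F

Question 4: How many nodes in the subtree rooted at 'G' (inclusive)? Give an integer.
Answer: 2

Derivation:
Subtree rooted at G contains: G, H
Count = 2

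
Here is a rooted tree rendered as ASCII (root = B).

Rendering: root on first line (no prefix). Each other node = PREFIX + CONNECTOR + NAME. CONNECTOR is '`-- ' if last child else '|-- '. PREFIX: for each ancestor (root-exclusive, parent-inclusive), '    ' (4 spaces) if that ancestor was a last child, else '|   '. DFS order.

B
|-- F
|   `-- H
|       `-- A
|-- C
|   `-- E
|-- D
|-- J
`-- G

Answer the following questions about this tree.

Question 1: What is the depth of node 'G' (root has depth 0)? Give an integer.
Answer: 1

Derivation:
Path from root to G: B -> G
Depth = number of edges = 1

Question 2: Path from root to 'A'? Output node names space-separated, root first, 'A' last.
Walk down from root: B -> F -> H -> A

Answer: B F H A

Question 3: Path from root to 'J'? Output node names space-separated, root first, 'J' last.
Walk down from root: B -> J

Answer: B J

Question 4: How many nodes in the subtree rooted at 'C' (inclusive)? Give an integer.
Subtree rooted at C contains: C, E
Count = 2

Answer: 2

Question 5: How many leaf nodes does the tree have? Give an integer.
Answer: 5

Derivation:
Leaves (nodes with no children): A, D, E, G, J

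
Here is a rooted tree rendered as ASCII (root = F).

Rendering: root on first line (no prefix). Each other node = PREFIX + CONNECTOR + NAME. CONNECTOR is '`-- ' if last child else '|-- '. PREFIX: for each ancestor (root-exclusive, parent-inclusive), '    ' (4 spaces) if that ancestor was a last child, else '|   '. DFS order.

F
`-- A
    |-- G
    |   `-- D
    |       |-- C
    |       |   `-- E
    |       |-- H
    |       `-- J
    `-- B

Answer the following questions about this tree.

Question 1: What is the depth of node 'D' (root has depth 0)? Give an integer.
Answer: 3

Derivation:
Path from root to D: F -> A -> G -> D
Depth = number of edges = 3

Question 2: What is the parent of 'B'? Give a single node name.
Answer: A

Derivation:
Scan adjacency: B appears as child of A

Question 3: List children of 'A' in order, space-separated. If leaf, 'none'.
Answer: G B

Derivation:
Node A's children (from adjacency): G, B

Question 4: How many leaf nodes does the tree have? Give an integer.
Leaves (nodes with no children): B, E, H, J

Answer: 4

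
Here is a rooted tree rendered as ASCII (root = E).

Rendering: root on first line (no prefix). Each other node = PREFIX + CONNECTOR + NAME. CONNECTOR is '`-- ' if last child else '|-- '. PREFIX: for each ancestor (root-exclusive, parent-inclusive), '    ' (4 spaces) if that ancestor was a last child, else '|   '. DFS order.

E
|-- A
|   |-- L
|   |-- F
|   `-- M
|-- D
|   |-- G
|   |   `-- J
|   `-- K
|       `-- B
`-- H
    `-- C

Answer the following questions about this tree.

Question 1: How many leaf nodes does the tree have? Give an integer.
Leaves (nodes with no children): B, C, F, J, L, M

Answer: 6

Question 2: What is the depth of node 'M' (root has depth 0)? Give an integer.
Path from root to M: E -> A -> M
Depth = number of edges = 2

Answer: 2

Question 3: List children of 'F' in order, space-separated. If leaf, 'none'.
Node F's children (from adjacency): (leaf)

Answer: none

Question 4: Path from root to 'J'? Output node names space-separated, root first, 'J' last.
Walk down from root: E -> D -> G -> J

Answer: E D G J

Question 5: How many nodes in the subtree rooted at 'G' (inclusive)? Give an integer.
Answer: 2

Derivation:
Subtree rooted at G contains: G, J
Count = 2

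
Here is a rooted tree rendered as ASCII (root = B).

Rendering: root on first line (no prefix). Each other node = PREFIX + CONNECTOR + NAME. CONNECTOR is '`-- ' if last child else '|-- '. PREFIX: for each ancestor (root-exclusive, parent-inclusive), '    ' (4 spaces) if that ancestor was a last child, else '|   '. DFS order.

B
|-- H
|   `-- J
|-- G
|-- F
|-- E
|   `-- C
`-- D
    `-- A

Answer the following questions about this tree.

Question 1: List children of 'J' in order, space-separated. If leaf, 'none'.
Node J's children (from adjacency): (leaf)

Answer: none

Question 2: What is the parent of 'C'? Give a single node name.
Scan adjacency: C appears as child of E

Answer: E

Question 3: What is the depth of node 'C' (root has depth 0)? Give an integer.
Path from root to C: B -> E -> C
Depth = number of edges = 2

Answer: 2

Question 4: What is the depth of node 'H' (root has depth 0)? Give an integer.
Path from root to H: B -> H
Depth = number of edges = 1

Answer: 1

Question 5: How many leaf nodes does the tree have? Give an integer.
Answer: 5

Derivation:
Leaves (nodes with no children): A, C, F, G, J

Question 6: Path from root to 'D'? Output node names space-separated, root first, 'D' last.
Answer: B D

Derivation:
Walk down from root: B -> D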